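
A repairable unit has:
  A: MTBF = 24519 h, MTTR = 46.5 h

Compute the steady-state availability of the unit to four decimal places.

0.9981

A(A) = MTBF/(MTBF+MTTR) = 24519/(24519+46.5) = 0.9981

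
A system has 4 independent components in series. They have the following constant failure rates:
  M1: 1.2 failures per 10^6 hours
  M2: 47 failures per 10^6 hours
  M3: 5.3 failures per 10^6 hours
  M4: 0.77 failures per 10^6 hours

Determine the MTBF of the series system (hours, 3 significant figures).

Series of exponential components: λ_sys = Σ λ_i
λ_sys = 0.0000012 + 0.000047 + 0.0000053 + 0.00000077 = 5.4270e-05 /h
MTBF = 1 / λ_sys = 18400 h

18400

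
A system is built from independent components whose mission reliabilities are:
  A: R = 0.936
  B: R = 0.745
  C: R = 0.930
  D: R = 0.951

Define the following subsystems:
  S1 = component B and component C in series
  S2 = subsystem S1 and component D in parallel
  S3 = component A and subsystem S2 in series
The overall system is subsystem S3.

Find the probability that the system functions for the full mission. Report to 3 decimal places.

Series (B and C): 0.74500 × 0.93000 = 0.69285
Parallel ([0.69285] and D): 1 − (1 − 0.69285)(1 − 0.95100) = 0.98495
Series (A and [0.98495]): 0.93600 × 0.98495 = 0.922

0.922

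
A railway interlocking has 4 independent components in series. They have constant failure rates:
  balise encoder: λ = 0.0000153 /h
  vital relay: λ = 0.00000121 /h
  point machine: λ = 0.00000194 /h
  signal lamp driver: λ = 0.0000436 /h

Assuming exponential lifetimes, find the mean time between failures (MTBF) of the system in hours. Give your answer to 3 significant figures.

Series of exponential components: λ_sys = Σ λ_i
λ_sys = 0.0000153 + 0.00000121 + 0.00000194 + 0.0000436 = 6.2050e-05 /h
MTBF = 1 / λ_sys = 16100 h

16100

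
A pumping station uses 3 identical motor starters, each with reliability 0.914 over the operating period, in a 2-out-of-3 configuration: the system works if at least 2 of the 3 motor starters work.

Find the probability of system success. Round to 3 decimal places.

0.979

R = Σ_{i=2}^{3} C(3,i) p^i (1−p)^{3−i} with p = 0.914
C(3,2)·0.914^2·0.086^1 = 0.21553
C(3,3)·0.914^3·0.086^0 = 0.76355
Sum = 0.979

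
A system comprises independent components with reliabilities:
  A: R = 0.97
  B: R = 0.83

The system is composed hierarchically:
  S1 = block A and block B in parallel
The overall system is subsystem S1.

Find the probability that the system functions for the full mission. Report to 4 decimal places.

0.9949

Parallel (A and B): 1 − (1 − 0.970000)(1 − 0.830000) = 0.9949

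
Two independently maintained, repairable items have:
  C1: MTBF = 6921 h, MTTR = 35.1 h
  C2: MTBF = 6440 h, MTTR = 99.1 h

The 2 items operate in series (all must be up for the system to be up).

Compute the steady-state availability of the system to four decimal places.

0.9799

A(C1) = MTBF/(MTBF+MTTR) = 6921/(6921+35.1) = 0.994954
A(C2) = MTBF/(MTBF+MTTR) = 6440/(6440+99.1) = 0.984845
Series availability: 0.994954 × 0.984845 = 0.9799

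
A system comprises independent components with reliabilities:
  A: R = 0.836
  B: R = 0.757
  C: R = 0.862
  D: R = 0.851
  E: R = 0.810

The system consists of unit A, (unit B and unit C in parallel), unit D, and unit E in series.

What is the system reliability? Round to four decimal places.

Parallel (B and C): 1 − (1 − 0.757000)(1 − 0.862000) = 0.966466
Series (A, [0.966466], D, and E): 0.836000 × 0.966466 × 0.851000 × 0.810000 = 0.5569

0.5569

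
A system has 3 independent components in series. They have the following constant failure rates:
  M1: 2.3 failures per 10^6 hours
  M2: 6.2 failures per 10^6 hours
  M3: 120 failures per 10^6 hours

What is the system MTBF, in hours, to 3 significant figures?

7780

Series of exponential components: λ_sys = Σ λ_i
λ_sys = 0.0000023 + 0.0000062 + 0.00012 = 1.2850e-04 /h
MTBF = 1 / λ_sys = 7780 h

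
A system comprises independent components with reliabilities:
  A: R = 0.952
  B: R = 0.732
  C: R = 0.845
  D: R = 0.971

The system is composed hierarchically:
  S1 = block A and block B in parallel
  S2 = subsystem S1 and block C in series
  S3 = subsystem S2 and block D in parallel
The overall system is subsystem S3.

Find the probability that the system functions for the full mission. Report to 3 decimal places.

0.995

Parallel (A and B): 1 − (1 − 0.95200)(1 − 0.73200) = 0.98714
Series ([0.98714] and C): 0.98714 × 0.84500 = 0.83413
Parallel ([0.83413] and D): 1 − (1 − 0.83413)(1 − 0.97100) = 0.995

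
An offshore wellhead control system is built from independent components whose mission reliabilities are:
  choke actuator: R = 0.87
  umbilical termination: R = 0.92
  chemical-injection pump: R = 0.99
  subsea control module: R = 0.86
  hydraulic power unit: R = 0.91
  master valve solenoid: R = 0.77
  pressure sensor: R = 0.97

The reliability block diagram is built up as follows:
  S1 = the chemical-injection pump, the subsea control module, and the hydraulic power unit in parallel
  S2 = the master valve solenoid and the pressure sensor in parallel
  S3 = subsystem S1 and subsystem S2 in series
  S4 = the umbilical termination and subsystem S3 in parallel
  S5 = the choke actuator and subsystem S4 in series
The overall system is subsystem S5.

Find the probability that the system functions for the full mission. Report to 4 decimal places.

0.8695

Parallel (chemical-injection pump, subsea control module, and hydraulic power unit): 1 − (1 − 0.990000)(1 − 0.860000)(1 − 0.910000) = 0.999874
Parallel (master valve solenoid and pressure sensor): 1 − (1 − 0.770000)(1 − 0.970000) = 0.993100
Series ([0.999874] and [0.993100]): 0.999874 × 0.993100 = 0.992975
Parallel (umbilical termination and [0.992975]): 1 − (1 − 0.920000)(1 − 0.992975) = 0.999438
Series (choke actuator and [0.999438]): 0.870000 × 0.999438 = 0.8695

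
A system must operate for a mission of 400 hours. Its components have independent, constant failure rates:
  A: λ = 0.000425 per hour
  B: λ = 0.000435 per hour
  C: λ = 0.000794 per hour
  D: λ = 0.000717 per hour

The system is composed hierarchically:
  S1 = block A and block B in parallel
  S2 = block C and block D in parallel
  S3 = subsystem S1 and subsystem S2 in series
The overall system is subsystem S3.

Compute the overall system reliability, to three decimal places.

0.909

R(A) = exp(−0.000425 × 400) = 0.84366
R(B) = exp(−0.000435 × 400) = 0.84030
R(C) = exp(−0.000794 × 400) = 0.72789
R(D) = exp(−0.000717 × 400) = 0.75066
Parallel (A and B): 1 − (1 − 0.84366)(1 − 0.84030) = 0.97503
Parallel (C and D): 1 − (1 − 0.72789)(1 − 0.75066) = 0.93215
Series ([0.97503] and [0.93215]): 0.97503 × 0.93215 = 0.909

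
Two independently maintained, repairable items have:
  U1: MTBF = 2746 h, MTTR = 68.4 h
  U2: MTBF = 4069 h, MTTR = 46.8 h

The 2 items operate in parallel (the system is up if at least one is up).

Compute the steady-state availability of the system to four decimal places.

A(U1) = MTBF/(MTBF+MTTR) = 2746/(2746+68.4) = 0.975696
A(U2) = MTBF/(MTBF+MTTR) = 4069/(4069+46.8) = 0.988629
Parallel availability: 1 − (1 − 0.975696)(1 − 0.988629) = 0.9997

0.9997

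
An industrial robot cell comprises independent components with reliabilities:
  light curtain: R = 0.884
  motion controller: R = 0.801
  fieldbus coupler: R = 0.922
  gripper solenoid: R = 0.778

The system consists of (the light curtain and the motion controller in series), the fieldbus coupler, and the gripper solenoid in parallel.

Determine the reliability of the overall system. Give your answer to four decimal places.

Series (light curtain and motion controller): 0.884000 × 0.801000 = 0.708084
Parallel ([0.708084], fieldbus coupler, and gripper solenoid): 1 − (1 − 0.708084)(1 − 0.922000)(1 − 0.778000) = 0.9949

0.9949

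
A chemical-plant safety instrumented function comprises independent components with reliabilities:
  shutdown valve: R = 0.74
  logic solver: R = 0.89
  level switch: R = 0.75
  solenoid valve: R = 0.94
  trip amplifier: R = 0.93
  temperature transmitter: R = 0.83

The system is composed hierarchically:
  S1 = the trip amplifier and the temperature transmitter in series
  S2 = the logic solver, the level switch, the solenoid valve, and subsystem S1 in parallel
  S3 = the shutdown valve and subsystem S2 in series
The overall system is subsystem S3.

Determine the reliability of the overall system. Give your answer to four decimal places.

0.7397

Series (trip amplifier and temperature transmitter): 0.930000 × 0.830000 = 0.771900
Parallel (logic solver, level switch, solenoid valve, and [0.771900]): 1 − (1 − 0.890000)(1 − 0.750000)(1 − 0.940000)(1 − 0.771900) = 0.999624
Series (shutdown valve and [0.999624]): 0.740000 × 0.999624 = 0.7397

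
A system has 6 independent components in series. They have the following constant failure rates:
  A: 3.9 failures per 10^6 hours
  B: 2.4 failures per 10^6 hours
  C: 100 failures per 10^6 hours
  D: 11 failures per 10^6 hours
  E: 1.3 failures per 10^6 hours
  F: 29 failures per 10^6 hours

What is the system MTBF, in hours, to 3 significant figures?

6780

Series of exponential components: λ_sys = Σ λ_i
λ_sys = 0.0000039 + 0.0000024 + 0.00010 + 0.000011 + 0.0000013 + 0.000029 = 1.4760e-04 /h
MTBF = 1 / λ_sys = 6780 h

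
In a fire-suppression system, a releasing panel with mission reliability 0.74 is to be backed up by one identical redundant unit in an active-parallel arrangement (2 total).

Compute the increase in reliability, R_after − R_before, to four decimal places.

R_before = 0.74
R_after = 1 − (1 − 0.74)^2 = 0.9324
ΔR = 0.9324 − 0.74 = 0.1924

0.1924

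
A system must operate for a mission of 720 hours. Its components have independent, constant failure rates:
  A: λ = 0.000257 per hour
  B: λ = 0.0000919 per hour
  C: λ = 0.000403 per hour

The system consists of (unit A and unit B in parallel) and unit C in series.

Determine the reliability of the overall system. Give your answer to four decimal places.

0.7401

R(A) = exp(−0.000257 × 720) = 0.831071
R(B) = exp(−0.0000919 × 720) = 0.935974
R(C) = exp(−0.000403 × 720) = 0.748144
Parallel (A and B): 1 − (1 − 0.831071)(1 − 0.935974) = 0.989184
Series ([0.989184] and C): 0.989184 × 0.748144 = 0.7401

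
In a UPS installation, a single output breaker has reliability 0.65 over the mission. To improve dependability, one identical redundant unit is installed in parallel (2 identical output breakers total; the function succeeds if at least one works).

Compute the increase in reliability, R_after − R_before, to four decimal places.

0.2275

R_before = 0.65
R_after = 1 − (1 − 0.65)^2 = 0.8775
ΔR = 0.8775 − 0.65 = 0.2275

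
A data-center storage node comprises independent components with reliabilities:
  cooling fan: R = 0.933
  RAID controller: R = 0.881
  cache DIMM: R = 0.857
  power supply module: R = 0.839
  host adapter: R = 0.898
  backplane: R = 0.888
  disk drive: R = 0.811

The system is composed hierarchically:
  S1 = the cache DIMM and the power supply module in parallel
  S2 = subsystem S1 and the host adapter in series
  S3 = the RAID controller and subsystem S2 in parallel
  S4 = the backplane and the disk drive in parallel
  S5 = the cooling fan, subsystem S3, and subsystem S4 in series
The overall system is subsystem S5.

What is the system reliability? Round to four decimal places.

0.8999

Parallel (cache DIMM and power supply module): 1 − (1 − 0.857000)(1 − 0.839000) = 0.976977
Series ([0.976977] and host adapter): 0.976977 × 0.898000 = 0.877325
Parallel (RAID controller and [0.877325]): 1 − (1 − 0.881000)(1 − 0.877325) = 0.985402
Parallel (backplane and disk drive): 1 − (1 − 0.888000)(1 − 0.811000) = 0.978832
Series (cooling fan, [0.985402], and [0.978832]): 0.933000 × 0.985402 × 0.978832 = 0.8999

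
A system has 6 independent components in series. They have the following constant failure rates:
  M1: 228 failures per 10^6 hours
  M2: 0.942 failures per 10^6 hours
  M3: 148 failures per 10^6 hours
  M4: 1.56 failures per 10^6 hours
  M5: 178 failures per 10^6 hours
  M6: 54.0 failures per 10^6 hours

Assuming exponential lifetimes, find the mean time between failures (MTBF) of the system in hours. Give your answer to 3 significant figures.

1640

Series of exponential components: λ_sys = Σ λ_i
λ_sys = 0.000228 + 0.000000942 + 0.000148 + 0.00000156 + 0.000178 + 0.0000540 = 6.1050e-04 /h
MTBF = 1 / λ_sys = 1640 h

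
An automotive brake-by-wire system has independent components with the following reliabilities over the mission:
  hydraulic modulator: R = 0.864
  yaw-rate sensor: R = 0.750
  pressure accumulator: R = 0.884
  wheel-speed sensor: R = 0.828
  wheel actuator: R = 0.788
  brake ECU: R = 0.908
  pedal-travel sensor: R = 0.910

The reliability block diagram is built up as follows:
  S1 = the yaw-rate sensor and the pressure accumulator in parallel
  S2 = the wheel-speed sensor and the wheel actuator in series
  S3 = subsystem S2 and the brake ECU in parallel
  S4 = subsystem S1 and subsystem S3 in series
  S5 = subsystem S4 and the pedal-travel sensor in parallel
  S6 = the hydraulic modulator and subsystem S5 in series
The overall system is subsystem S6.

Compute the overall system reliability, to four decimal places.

Parallel (yaw-rate sensor and pressure accumulator): 1 − (1 − 0.750000)(1 − 0.884000) = 0.971000
Series (wheel-speed sensor and wheel actuator): 0.828000 × 0.788000 = 0.652464
Parallel ([0.652464] and brake ECU): 1 − (1 − 0.652464)(1 − 0.908000) = 0.968027
Series ([0.971000] and [0.968027]): 0.971000 × 0.968027 = 0.939954
Parallel ([0.939954] and pedal-travel sensor): 1 − (1 − 0.939954)(1 − 0.910000) = 0.994596
Series (hydraulic modulator and [0.994596]): 0.864000 × 0.994596 = 0.8593

0.8593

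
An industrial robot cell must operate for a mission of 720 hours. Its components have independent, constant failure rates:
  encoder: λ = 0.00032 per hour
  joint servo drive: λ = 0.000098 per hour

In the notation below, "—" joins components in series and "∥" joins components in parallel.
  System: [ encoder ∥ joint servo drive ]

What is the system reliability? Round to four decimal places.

0.9860

R(encoder) = exp(−0.00032 × 720) = 0.794216
R(joint servo drive) = exp(−0.000098 × 720) = 0.931872
Parallel (encoder and joint servo drive): 1 − (1 − 0.794216)(1 − 0.931872) = 0.9860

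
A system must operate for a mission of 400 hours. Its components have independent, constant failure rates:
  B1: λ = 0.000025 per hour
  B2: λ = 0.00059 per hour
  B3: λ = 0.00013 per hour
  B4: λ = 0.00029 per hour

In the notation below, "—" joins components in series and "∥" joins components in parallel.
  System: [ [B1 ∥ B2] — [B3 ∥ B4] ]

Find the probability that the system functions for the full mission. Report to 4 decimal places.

0.9924

R(B1) = exp(−0.000025 × 400) = 0.990050
R(B2) = exp(−0.00059 × 400) = 0.789781
R(B3) = exp(−0.00013 × 400) = 0.949329
R(B4) = exp(−0.00029 × 400) = 0.890475
Parallel (B1 and B2): 1 − (1 − 0.990050)(1 − 0.789781) = 0.997908
Parallel (B3 and B4): 1 − (1 − 0.949329)(1 − 0.890475) = 0.994450
Series ([0.997908] and [0.994450]): 0.997908 × 0.994450 = 0.9924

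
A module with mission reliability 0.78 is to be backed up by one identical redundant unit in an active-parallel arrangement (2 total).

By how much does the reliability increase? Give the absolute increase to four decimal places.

0.1716

R_before = 0.78
R_after = 1 − (1 − 0.78)^2 = 0.9516
ΔR = 0.9516 − 0.78 = 0.1716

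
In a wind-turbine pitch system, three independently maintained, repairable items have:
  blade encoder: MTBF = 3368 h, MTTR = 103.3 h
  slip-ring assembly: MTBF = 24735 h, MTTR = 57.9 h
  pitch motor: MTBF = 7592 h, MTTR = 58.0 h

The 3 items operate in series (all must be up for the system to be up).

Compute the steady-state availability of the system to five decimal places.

0.96064

A(blade encoder) = MTBF/(MTBF+MTTR) = 3368/(3368+103.3) = 0.970242
A(slip-ring assembly) = MTBF/(MTBF+MTTR) = 24735/(24735+57.9) = 0.997665
A(pitch motor) = MTBF/(MTBF+MTTR) = 7592/(7592+58.0) = 0.992418
Series availability: 0.970242 × 0.997665 × 0.992418 = 0.96064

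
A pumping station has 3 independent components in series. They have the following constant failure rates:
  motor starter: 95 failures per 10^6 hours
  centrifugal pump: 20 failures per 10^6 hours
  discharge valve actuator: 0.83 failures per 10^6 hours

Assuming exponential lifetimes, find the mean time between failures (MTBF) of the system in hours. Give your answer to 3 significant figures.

Series of exponential components: λ_sys = Σ λ_i
λ_sys = 0.000095 + 0.000020 + 0.00000083 = 1.1583e-04 /h
MTBF = 1 / λ_sys = 8630 h

8630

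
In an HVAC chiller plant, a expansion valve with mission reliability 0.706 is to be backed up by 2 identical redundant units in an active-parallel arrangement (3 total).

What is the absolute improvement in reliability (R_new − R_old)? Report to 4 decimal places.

0.2686

R_before = 0.706
R_after = 1 − (1 − 0.706)^3 = 0.9746
ΔR = 0.9746 − 0.706 = 0.2686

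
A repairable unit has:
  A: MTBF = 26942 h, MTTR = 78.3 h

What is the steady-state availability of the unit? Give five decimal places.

0.99710

A(A) = MTBF/(MTBF+MTTR) = 26942/(26942+78.3) = 0.99710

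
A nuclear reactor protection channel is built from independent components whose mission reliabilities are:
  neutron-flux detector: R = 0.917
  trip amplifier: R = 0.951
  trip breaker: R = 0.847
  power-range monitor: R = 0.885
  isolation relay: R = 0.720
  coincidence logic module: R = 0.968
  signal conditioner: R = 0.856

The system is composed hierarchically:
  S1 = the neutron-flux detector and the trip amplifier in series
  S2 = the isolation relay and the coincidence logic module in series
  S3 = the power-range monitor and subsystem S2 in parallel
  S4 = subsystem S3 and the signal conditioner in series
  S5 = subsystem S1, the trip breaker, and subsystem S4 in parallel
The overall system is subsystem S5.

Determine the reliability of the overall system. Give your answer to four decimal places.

Series (neutron-flux detector and trip amplifier): 0.917000 × 0.951000 = 0.872067
Series (isolation relay and coincidence logic module): 0.720000 × 0.968000 = 0.696960
Parallel (power-range monitor and [0.696960]): 1 − (1 − 0.885000)(1 − 0.696960) = 0.965150
Series ([0.965150] and signal conditioner): 0.965150 × 0.856000 = 0.826168
Parallel ([0.872067], trip breaker, and [0.826168]): 1 − (1 − 0.872067)(1 − 0.847000)(1 − 0.826168) = 0.9966

0.9966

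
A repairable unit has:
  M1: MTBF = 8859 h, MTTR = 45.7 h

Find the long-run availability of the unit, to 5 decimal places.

A(M1) = MTBF/(MTBF+MTTR) = 8859/(8859+45.7) = 0.99487

0.99487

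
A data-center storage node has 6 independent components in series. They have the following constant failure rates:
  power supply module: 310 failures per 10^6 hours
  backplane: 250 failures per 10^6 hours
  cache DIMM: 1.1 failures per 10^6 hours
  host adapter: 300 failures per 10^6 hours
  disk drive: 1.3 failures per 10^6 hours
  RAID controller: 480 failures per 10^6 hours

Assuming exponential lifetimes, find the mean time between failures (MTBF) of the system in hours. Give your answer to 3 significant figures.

Series of exponential components: λ_sys = Σ λ_i
λ_sys = 0.00031 + 0.00025 + 0.0000011 + 0.00030 + 0.0000013 + 0.00048 = 1.3424e-03 /h
MTBF = 1 / λ_sys = 745 h

745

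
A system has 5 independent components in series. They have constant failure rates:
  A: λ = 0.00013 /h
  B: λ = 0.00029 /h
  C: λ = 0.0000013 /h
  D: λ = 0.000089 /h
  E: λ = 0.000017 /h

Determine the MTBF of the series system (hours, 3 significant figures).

1900

Series of exponential components: λ_sys = Σ λ_i
λ_sys = 0.00013 + 0.00029 + 0.0000013 + 0.000089 + 0.000017 = 5.2730e-04 /h
MTBF = 1 / λ_sys = 1900 h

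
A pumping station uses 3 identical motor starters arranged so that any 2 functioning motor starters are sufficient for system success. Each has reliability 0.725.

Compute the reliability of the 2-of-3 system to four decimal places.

R = Σ_{i=2}^{3} C(3,i) p^i (1−p)^{3−i} with p = 0.725
C(3,2)·0.725^2·0.275^1 = 0.433641
C(3,3)·0.725^3·0.275^0 = 0.381078
Sum = 0.8147

0.8147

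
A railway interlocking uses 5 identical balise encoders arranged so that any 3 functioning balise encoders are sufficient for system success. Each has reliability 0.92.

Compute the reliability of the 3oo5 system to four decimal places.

R = Σ_{i=3}^{5} C(5,i) p^i (1−p)^{5−i} with p = 0.92
C(5,3)·0.92^3·0.08^2 = 0.049836
C(5,4)·0.92^4·0.08^1 = 0.286557
C(5,5)·0.92^5·0.08^0 = 0.659082
Sum = 0.9955

0.9955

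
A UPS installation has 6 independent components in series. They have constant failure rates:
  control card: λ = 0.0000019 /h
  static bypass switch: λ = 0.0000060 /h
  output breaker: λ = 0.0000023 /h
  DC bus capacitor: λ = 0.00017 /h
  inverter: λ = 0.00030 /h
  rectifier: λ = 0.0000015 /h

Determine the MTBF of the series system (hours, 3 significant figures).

2080

Series of exponential components: λ_sys = Σ λ_i
λ_sys = 0.0000019 + 0.0000060 + 0.0000023 + 0.00017 + 0.00030 + 0.0000015 = 4.8170e-04 /h
MTBF = 1 / λ_sys = 2080 h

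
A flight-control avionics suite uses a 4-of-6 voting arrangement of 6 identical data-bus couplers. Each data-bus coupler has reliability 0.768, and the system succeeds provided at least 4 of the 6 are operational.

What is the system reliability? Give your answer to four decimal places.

R = Σ_{i=4}^{6} C(6,i) p^i (1−p)^{6−i} with p = 0.768
C(6,4)·0.768^4·0.232^2 = 0.280874
C(6,5)·0.768^5·0.232^1 = 0.371916
C(6,6)·0.768^6·0.232^0 = 0.205195
Sum = 0.8580

0.8580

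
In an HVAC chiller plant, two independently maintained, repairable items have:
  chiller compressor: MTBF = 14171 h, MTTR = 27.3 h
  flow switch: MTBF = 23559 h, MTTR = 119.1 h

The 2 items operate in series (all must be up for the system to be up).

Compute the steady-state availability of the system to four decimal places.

A(chiller compressor) = MTBF/(MTBF+MTTR) = 14171/(14171+27.3) = 0.998077
A(flow switch) = MTBF/(MTBF+MTTR) = 23559/(23559+119.1) = 0.994970
Series availability: 0.998077 × 0.994970 = 0.9931

0.9931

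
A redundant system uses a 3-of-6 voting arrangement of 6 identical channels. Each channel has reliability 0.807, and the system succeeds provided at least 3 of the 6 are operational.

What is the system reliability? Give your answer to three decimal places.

0.985

R = Σ_{i=3}^{6} C(6,i) p^i (1−p)^{6−i} with p = 0.807
C(6,3)·0.807^3·0.193^3 = 0.07557
C(6,4)·0.807^4·0.193^2 = 0.23697
C(6,5)·0.807^5·0.193^1 = 0.39635
C(6,6)·0.807^6·0.193^0 = 0.27621
Sum = 0.985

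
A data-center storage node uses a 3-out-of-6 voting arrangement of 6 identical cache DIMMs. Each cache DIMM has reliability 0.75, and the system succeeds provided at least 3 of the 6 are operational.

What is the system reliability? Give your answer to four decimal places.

R = Σ_{i=3}^{6} C(6,i) p^i (1−p)^{6−i} with p = 0.75
C(6,3)·0.75^3·0.25^3 = 0.131836
C(6,4)·0.75^4·0.25^2 = 0.296631
C(6,5)·0.75^5·0.25^1 = 0.355957
C(6,6)·0.75^6·0.25^0 = 0.177979
Sum = 0.9624

0.9624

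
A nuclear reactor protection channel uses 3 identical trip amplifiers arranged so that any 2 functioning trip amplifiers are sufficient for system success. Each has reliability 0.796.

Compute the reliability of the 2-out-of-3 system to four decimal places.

0.8921

R = Σ_{i=2}^{3} C(3,i) p^i (1−p)^{3−i} with p = 0.796
C(3,2)·0.796^2·0.204^1 = 0.387773
C(3,3)·0.796^3·0.204^0 = 0.504358
Sum = 0.8921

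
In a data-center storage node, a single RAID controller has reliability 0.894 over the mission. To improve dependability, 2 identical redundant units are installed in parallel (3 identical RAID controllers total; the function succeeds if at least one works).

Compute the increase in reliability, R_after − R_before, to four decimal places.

R_before = 0.894
R_after = 1 − (1 − 0.894)^3 = 0.9988
ΔR = 0.9988 − 0.894 = 0.1048

0.1048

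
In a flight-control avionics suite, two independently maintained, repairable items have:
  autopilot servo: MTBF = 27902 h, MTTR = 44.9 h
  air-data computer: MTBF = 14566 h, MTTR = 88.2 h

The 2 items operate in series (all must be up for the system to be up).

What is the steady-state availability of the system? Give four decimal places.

0.9924

A(autopilot servo) = MTBF/(MTBF+MTTR) = 27902/(27902+44.9) = 0.998393
A(air-data computer) = MTBF/(MTBF+MTTR) = 14566/(14566+88.2) = 0.993981
Series availability: 0.998393 × 0.993981 = 0.9924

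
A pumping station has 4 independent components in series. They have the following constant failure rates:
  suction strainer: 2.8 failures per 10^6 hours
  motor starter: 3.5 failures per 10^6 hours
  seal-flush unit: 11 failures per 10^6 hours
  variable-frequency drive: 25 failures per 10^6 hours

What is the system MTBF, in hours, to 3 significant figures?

23600

Series of exponential components: λ_sys = Σ λ_i
λ_sys = 0.0000028 + 0.0000035 + 0.000011 + 0.000025 = 4.2300e-05 /h
MTBF = 1 / λ_sys = 23600 h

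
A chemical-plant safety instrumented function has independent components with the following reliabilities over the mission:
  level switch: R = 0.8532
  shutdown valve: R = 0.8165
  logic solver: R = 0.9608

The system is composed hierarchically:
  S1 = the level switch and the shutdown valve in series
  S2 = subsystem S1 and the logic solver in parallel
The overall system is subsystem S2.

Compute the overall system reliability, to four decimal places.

0.9881

Series (level switch and shutdown valve): 0.853200 × 0.816500 = 0.696638
Parallel ([0.696638] and logic solver): 1 − (1 − 0.696638)(1 − 0.960800) = 0.9881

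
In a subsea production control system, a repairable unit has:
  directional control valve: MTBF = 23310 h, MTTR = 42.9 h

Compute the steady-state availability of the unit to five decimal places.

A(directional control valve) = MTBF/(MTBF+MTTR) = 23310/(23310+42.9) = 0.99816

0.99816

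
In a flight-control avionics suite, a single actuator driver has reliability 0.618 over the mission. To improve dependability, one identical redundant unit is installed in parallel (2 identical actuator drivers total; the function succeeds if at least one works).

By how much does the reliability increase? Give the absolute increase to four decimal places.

R_before = 0.618
R_after = 1 − (1 − 0.618)^2 = 0.8541
ΔR = 0.8541 − 0.618 = 0.2361

0.2361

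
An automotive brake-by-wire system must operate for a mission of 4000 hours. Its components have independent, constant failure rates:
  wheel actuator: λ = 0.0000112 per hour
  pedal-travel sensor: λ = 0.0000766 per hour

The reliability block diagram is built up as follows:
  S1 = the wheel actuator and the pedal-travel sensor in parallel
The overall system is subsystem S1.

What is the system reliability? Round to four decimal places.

R(wheel actuator) = exp(−0.0000112 × 4000) = 0.956189
R(pedal-travel sensor) = exp(−0.0000766 × 4000) = 0.736092
Parallel (wheel actuator and pedal-travel sensor): 1 − (1 − 0.956189)(1 − 0.736092) = 0.9884

0.9884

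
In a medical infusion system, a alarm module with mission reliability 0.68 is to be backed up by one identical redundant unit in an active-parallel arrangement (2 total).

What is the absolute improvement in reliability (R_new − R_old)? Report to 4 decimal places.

0.2176

R_before = 0.68
R_after = 1 − (1 − 0.68)^2 = 0.8976
ΔR = 0.8976 − 0.68 = 0.2176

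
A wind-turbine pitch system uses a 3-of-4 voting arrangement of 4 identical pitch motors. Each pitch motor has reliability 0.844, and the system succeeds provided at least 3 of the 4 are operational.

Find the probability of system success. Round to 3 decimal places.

R = Σ_{i=3}^{4} C(4,i) p^i (1−p)^{4−i} with p = 0.844
C(4,3)·0.844^3·0.156^1 = 0.37516
C(4,4)·0.844^4·0.156^0 = 0.50742
Sum = 0.883

0.883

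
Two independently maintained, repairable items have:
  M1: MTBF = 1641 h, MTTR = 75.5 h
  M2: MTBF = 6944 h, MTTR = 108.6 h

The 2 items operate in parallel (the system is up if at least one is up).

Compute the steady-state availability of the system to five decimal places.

A(M1) = MTBF/(MTBF+MTTR) = 1641/(1641+75.5) = 0.956015
A(M2) = MTBF/(MTBF+MTTR) = 6944/(6944+108.6) = 0.984601
Parallel availability: 1 − (1 − 0.956015)(1 − 0.984601) = 0.99932

0.99932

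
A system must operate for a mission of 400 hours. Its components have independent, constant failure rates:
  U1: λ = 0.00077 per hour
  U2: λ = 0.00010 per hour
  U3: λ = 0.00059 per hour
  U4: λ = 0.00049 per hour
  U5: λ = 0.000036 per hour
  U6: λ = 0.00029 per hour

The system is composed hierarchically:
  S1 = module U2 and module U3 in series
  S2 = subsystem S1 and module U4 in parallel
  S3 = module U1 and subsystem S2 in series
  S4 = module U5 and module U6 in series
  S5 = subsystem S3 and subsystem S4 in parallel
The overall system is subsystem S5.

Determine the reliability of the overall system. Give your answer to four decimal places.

0.9637

R(U1) = exp(−0.00077 × 400) = 0.734915
R(U2) = exp(−0.00010 × 400) = 0.960789
R(U3) = exp(−0.00059 × 400) = 0.789781
R(U4) = exp(−0.00049 × 400) = 0.822012
R(U5) = exp(−0.000036 × 400) = 0.985703
R(U6) = exp(−0.00029 × 400) = 0.890475
Series (U2 and U3): 0.960789 × 0.789781 = 0.758813
Parallel ([0.758813] and U4): 1 − (1 − 0.758813)(1 − 0.822012) = 0.957072
Series (U1 and [0.957072]): 0.734915 × 0.957072 = 0.703367
Series (U5 and U6): 0.985703 × 0.890475 = 0.877744
Parallel ([0.703367] and [0.877744]): 1 − (1 − 0.703367)(1 − 0.877744) = 0.9637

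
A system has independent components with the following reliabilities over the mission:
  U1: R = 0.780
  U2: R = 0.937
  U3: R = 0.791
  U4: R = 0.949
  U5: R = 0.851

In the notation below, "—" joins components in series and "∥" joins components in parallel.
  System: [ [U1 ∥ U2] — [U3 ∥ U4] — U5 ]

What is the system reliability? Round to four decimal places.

Parallel (U1 and U2): 1 − (1 − 0.780000)(1 − 0.937000) = 0.986140
Parallel (U3 and U4): 1 − (1 − 0.791000)(1 − 0.949000) = 0.989341
Series ([0.986140], [0.989341], and U5): 0.986140 × 0.989341 × 0.851000 = 0.8303

0.8303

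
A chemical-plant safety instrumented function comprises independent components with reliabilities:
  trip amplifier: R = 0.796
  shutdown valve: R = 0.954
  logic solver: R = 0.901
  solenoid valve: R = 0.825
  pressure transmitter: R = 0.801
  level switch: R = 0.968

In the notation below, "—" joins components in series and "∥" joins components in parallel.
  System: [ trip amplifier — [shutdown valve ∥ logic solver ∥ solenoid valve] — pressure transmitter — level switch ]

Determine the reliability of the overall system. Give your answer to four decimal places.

0.6167

Parallel (shutdown valve, logic solver, and solenoid valve): 1 − (1 − 0.954000)(1 − 0.901000)(1 − 0.825000) = 0.999203
Series (trip amplifier, [0.999203], pressure transmitter, and level switch): 0.796000 × 0.999203 × 0.801000 × 0.968000 = 0.6167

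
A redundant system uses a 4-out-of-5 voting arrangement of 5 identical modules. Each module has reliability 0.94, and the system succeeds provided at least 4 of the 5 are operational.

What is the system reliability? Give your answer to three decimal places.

R = Σ_{i=4}^{5} C(5,i) p^i (1−p)^{5−i} with p = 0.94
C(5,4)·0.94^4·0.06^1 = 0.23422
C(5,5)·0.94^5·0.06^0 = 0.73390
Sum = 0.968

0.968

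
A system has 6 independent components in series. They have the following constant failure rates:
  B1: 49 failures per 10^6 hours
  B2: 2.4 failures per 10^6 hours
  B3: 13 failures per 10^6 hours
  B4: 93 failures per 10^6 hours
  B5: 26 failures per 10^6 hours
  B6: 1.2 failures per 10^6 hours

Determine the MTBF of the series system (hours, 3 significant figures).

5420

Series of exponential components: λ_sys = Σ λ_i
λ_sys = 0.000049 + 0.0000024 + 0.000013 + 0.000093 + 0.000026 + 0.0000012 = 1.8460e-04 /h
MTBF = 1 / λ_sys = 5420 h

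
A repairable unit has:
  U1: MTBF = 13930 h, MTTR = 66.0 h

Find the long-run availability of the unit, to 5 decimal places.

0.99528

A(U1) = MTBF/(MTBF+MTTR) = 13930/(13930+66.0) = 0.99528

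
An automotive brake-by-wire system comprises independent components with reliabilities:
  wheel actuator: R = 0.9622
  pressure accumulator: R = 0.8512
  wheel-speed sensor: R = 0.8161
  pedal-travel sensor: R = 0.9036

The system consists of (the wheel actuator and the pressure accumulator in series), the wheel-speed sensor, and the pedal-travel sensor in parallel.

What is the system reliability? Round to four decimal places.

0.9968

Series (wheel actuator and pressure accumulator): 0.962200 × 0.851200 = 0.819025
Parallel ([0.819025], wheel-speed sensor, and pedal-travel sensor): 1 − (1 − 0.819025)(1 − 0.816100)(1 − 0.903600) = 0.9968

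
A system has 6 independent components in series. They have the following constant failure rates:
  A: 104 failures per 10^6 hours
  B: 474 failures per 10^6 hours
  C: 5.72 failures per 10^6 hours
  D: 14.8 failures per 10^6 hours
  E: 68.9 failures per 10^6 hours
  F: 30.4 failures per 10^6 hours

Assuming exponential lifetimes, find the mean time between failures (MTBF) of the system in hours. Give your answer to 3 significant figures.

1430

Series of exponential components: λ_sys = Σ λ_i
λ_sys = 0.000104 + 0.000474 + 0.00000572 + 0.0000148 + 0.0000689 + 0.0000304 = 6.9782e-04 /h
MTBF = 1 / λ_sys = 1430 h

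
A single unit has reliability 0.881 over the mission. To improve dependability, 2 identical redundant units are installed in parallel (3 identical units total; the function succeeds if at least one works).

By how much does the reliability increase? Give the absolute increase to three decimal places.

R_before = 0.881
R_after = 1 − (1 − 0.881)^3 = 0.998
ΔR = 0.998 − 0.881 = 0.117

0.117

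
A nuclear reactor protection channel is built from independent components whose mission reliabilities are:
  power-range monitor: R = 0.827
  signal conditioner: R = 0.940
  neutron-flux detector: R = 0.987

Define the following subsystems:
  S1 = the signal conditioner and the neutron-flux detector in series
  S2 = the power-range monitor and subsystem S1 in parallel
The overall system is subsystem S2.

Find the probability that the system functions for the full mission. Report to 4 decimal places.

0.9875

Series (signal conditioner and neutron-flux detector): 0.940000 × 0.987000 = 0.927780
Parallel (power-range monitor and [0.927780]): 1 − (1 − 0.827000)(1 − 0.927780) = 0.9875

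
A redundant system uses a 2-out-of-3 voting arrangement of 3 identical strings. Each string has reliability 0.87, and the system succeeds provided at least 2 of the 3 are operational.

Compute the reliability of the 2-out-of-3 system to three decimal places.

0.954

R = Σ_{i=2}^{3} C(3,i) p^i (1−p)^{3−i} with p = 0.87
C(3,2)·0.87^2·0.13^1 = 0.29519
C(3,3)·0.87^3·0.13^0 = 0.65850
Sum = 0.954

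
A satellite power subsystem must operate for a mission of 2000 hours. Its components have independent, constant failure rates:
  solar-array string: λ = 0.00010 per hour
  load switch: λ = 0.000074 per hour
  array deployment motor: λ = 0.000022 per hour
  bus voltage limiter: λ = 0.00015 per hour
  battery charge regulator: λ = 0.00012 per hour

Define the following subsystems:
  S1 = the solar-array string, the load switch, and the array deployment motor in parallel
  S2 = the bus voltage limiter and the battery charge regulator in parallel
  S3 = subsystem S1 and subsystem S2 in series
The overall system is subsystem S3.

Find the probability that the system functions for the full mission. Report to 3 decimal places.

0.944

R(solar-array string) = exp(−0.00010 × 2000) = 0.81873
R(load switch) = exp(−0.000074 × 2000) = 0.86243
R(array deployment motor) = exp(−0.000022 × 2000) = 0.95695
R(bus voltage limiter) = exp(−0.00015 × 2000) = 0.74082
R(battery charge regulator) = exp(−0.00012 × 2000) = 0.78663
Parallel (solar-array string, load switch, and array deployment motor): 1 − (1 − 0.81873)(1 − 0.86243)(1 − 0.95695) = 0.99893
Parallel (bus voltage limiter and battery charge regulator): 1 − (1 − 0.74082)(1 − 0.78663) = 0.94470
Series ([0.99893] and [0.94470]): 0.99893 × 0.94470 = 0.944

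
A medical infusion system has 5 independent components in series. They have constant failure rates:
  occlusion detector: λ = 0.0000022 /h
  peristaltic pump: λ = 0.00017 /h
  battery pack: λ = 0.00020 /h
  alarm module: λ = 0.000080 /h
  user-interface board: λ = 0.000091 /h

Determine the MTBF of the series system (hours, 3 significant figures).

Series of exponential components: λ_sys = Σ λ_i
λ_sys = 0.0000022 + 0.00017 + 0.00020 + 0.000080 + 0.000091 = 5.4320e-04 /h
MTBF = 1 / λ_sys = 1840 h

1840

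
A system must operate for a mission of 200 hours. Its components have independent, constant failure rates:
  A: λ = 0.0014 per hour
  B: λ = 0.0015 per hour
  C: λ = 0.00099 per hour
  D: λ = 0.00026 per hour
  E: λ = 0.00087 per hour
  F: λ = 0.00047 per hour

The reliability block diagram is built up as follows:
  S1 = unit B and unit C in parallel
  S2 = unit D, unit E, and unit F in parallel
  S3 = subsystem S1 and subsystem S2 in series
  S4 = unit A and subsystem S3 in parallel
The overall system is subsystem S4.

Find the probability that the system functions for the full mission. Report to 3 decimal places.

R(A) = exp(−0.0014 × 200) = 0.75578
R(B) = exp(−0.0015 × 200) = 0.74082
R(C) = exp(−0.00099 × 200) = 0.82037
R(D) = exp(−0.00026 × 200) = 0.94933
R(E) = exp(−0.00087 × 200) = 0.84030
R(F) = exp(−0.00047 × 200) = 0.91028
Parallel (B and C): 1 − (1 − 0.74082)(1 − 0.82037) = 0.95344
Parallel (D, E, and F): 1 − (1 − 0.94933)(1 − 0.84030)(1 − 0.91028) = 0.99927
Series ([0.95344] and [0.99927]): 0.95344 × 0.99927 = 0.95274
Parallel (A and [0.95274]): 1 − (1 − 0.75578)(1 − 0.95274) = 0.988

0.988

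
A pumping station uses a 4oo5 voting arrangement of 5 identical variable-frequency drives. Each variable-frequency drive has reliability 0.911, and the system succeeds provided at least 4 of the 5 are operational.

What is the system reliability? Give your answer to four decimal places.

0.9340

R = Σ_{i=4}^{5} C(5,i) p^i (1−p)^{5−i} with p = 0.911
C(5,4)·0.911^4·0.089^1 = 0.306502
C(5,5)·0.911^5·0.089^0 = 0.627468
Sum = 0.9340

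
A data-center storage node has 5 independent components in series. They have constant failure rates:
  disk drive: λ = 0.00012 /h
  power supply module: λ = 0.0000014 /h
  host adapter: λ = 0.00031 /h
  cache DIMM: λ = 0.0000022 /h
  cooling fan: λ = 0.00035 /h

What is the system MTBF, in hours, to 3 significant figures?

Series of exponential components: λ_sys = Σ λ_i
λ_sys = 0.00012 + 0.0000014 + 0.00031 + 0.0000022 + 0.00035 = 7.8360e-04 /h
MTBF = 1 / λ_sys = 1280 h

1280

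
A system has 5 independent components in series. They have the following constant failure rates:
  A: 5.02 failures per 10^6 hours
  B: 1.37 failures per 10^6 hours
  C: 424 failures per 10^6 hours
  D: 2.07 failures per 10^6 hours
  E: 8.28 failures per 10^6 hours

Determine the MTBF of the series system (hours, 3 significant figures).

Series of exponential components: λ_sys = Σ λ_i
λ_sys = 0.00000502 + 0.00000137 + 0.000424 + 0.00000207 + 0.00000828 = 4.4074e-04 /h
MTBF = 1 / λ_sys = 2270 h

2270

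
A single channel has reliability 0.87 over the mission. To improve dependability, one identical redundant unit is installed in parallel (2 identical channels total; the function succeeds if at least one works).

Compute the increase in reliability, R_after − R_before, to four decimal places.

R_before = 0.87
R_after = 1 − (1 − 0.87)^2 = 0.9831
ΔR = 0.9831 − 0.87 = 0.1131

0.1131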